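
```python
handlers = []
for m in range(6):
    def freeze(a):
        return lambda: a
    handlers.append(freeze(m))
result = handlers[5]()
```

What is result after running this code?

Step 1: freeze(m) creates a new scope capturing a = m at call time.
Step 2: handlers[5] = freeze(5), so its lambda captures a = 5.
Step 3: result = 5 (closure factory fixes late binding)

The answer is 5.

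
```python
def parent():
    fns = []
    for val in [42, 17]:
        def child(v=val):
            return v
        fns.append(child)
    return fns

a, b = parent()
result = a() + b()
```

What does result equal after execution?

Step 1: Default argument v=val captures val at each iteration.
Step 2: a() returns 42 (captured at first iteration), b() returns 17 (captured at second).
Step 3: result = 42 + 17 = 59

The answer is 59.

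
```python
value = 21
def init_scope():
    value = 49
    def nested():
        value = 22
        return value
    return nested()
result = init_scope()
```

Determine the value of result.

Step 1: Three scopes define value: global (21), init_scope (49), nested (22).
Step 2: nested() has its own local value = 22, which shadows both enclosing and global.
Step 3: result = 22 (local wins in LEGB)

The answer is 22.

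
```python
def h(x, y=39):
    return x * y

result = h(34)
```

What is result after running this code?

Step 1: h(34) uses default y = 39.
Step 2: Returns 34 * 39 = 1326.
Step 3: result = 1326

The answer is 1326.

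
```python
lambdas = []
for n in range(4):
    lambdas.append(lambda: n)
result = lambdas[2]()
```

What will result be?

Step 1: The loop creates 4 lambdas, all referencing the same variable n.
Step 2: After the loop, n = 3 (final value).
Step 3: lambdas[2]() looks up n at call time and finds 3. This is the late binding gotcha. result = 3

The answer is 3.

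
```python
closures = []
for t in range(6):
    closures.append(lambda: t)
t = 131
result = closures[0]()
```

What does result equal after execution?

Step 1: Lambdas capture the variable t by reference, not by value.
Step 2: After the loop, t is reassigned to 131.
Step 3: closures[0]() looks up the current t = 131. result = 131

The answer is 131.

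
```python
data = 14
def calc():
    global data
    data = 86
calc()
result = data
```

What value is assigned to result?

Step 1: data = 14 globally.
Step 2: calc() declares global data and sets it to 86.
Step 3: After calc(), global data = 86. result = 86

The answer is 86.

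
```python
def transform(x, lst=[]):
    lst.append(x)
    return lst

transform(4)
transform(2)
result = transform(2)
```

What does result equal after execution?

Step 1: Mutable default argument gotcha! The list [] is created once.
Step 2: Each call appends to the SAME list: [4], [4, 2], [4, 2, 2].
Step 3: result = [4, 2, 2]

The answer is [4, 2, 2].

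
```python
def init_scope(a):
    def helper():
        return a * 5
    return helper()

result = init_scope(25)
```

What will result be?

Step 1: init_scope(25) binds parameter a = 25.
Step 2: helper() accesses a = 25 from enclosing scope.
Step 3: result = 25 * 5 = 125

The answer is 125.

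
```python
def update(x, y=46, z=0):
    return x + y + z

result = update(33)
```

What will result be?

Step 1: update(33) uses defaults y = 46, z = 0.
Step 2: Returns 33 + 46 + 0 = 79.
Step 3: result = 79

The answer is 79.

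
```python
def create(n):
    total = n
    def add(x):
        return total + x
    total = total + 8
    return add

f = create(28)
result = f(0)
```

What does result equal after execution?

Step 1: create(28) sets total = 28, then total = 28 + 8 = 36.
Step 2: Closures capture by reference, so add sees total = 36.
Step 3: f(0) returns 36 + 0 = 36

The answer is 36.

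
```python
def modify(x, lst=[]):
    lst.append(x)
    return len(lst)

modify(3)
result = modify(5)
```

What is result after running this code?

Step 1: Mutable default list persists between calls.
Step 2: First call: lst = [3], len = 1. Second call: lst = [3, 5], len = 2.
Step 3: result = 2

The answer is 2.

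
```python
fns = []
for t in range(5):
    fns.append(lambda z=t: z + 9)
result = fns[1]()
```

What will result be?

Step 1: Default argument z=t captures t's value at definition time.
Step 2: fns[1] was defined when t = 1, so z defaults to 1.
Step 3: result = 1 + 9 = 10 (default arg fixes the late binding issue)

The answer is 10.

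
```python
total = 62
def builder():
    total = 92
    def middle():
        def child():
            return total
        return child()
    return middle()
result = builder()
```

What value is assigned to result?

Step 1: builder() defines total = 92. middle() and child() have no local total.
Step 2: child() checks local (none), enclosing middle() (none), enclosing builder() and finds total = 92.
Step 3: result = 92

The answer is 92.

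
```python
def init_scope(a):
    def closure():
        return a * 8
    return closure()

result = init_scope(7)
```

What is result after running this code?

Step 1: init_scope(7) binds parameter a = 7.
Step 2: closure() accesses a = 7 from enclosing scope.
Step 3: result = 7 * 8 = 56

The answer is 56.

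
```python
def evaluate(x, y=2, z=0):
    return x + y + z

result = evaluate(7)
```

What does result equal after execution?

Step 1: evaluate(7) uses defaults y = 2, z = 0.
Step 2: Returns 7 + 2 + 0 = 9.
Step 3: result = 9

The answer is 9.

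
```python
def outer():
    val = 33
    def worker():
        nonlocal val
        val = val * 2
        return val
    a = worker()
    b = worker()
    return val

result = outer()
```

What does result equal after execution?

Step 1: val starts at 33.
Step 2: First worker(): val = 33 * 2 = 66.
Step 3: Second worker(): val = 66 * 2 = 132.
Step 4: result = 132

The answer is 132.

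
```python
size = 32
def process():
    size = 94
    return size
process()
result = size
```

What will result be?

Step 1: size = 32 globally.
Step 2: process() creates a LOCAL size = 94 (no global keyword!).
Step 3: The global size is unchanged. result = 32

The answer is 32.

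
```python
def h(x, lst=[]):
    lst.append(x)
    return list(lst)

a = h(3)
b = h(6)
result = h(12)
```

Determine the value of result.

Step 1: Default list is shared. list() creates copies for return values.
Step 2: Internal list grows: [3] -> [3, 6] -> [3, 6, 12].
Step 3: result = [3, 6, 12]

The answer is [3, 6, 12].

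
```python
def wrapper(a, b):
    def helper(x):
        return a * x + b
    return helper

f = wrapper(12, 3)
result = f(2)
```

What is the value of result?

Step 1: wrapper(12, 3) captures a = 12, b = 3.
Step 2: f(2) computes 12 * 2 + 3 = 27.
Step 3: result = 27

The answer is 27.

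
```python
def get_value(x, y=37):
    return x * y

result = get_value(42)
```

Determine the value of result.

Step 1: get_value(42) uses default y = 37.
Step 2: Returns 42 * 37 = 1554.
Step 3: result = 1554

The answer is 1554.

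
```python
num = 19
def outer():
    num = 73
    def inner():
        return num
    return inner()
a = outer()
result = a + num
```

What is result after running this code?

Step 1: outer() has local num = 73. inner() reads from enclosing.
Step 2: outer() returns 73. Global num = 19 unchanged.
Step 3: result = 73 + 19 = 92

The answer is 92.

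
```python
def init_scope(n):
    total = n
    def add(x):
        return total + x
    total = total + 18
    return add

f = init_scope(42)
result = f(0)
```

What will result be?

Step 1: init_scope(42) sets total = 42, then total = 42 + 18 = 60.
Step 2: Closures capture by reference, so add sees total = 60.
Step 3: f(0) returns 60 + 0 = 60

The answer is 60.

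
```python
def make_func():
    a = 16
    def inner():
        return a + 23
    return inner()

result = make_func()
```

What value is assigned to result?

Step 1: make_func() defines a = 16.
Step 2: inner() reads a = 16 from enclosing scope, returns 16 + 23 = 39.
Step 3: result = 39

The answer is 39.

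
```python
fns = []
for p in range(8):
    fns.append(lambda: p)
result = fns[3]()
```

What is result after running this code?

Step 1: The loop creates 8 lambdas, all referencing the same variable p.
Step 2: After the loop, p = 7 (final value).
Step 3: fns[3]() looks up p at call time and finds 7. This is the late binding gotcha. result = 7

The answer is 7.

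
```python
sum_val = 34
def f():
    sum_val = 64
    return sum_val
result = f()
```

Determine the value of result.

Step 1: Global sum_val = 34.
Step 2: f() creates local sum_val = 64, shadowing the global.
Step 3: Returns local sum_val = 64. result = 64

The answer is 64.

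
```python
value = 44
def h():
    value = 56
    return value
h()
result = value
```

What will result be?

Step 1: value = 44 globally.
Step 2: h() creates a LOCAL value = 56 (no global keyword!).
Step 3: The global value is unchanged. result = 44

The answer is 44.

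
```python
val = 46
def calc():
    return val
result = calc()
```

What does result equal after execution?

Step 1: val = 46 is defined in the global scope.
Step 2: calc() looks up val. No local val exists, so Python checks the global scope via LEGB rule and finds val = 46.
Step 3: result = 46

The answer is 46.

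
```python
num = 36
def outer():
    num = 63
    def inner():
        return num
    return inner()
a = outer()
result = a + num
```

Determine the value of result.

Step 1: outer() has local num = 63. inner() reads from enclosing.
Step 2: outer() returns 63. Global num = 36 unchanged.
Step 3: result = 63 + 36 = 99

The answer is 99.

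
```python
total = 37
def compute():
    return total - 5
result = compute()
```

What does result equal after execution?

Step 1: total = 37 is defined globally.
Step 2: compute() looks up total from global scope = 37, then computes 37 - 5 = 32.
Step 3: result = 32

The answer is 32.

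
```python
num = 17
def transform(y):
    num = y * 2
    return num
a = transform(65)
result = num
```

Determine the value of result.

Step 1: Global num = 17.
Step 2: transform(65) creates local num = 65 * 2 = 130.
Step 3: Global num unchanged because no global keyword. result = 17

The answer is 17.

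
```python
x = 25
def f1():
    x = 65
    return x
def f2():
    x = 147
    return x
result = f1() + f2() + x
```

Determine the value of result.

Step 1: Each function shadows global x with its own local.
Step 2: f1() returns 65, f2() returns 147.
Step 3: Global x = 25 is unchanged. result = 65 + 147 + 25 = 237

The answer is 237.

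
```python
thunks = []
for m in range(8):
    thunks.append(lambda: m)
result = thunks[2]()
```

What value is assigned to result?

Step 1: The loop creates 8 lambdas, all referencing the same variable m.
Step 2: After the loop, m = 7 (final value).
Step 3: thunks[2]() looks up m at call time and finds 7. This is the late binding gotcha. result = 7

The answer is 7.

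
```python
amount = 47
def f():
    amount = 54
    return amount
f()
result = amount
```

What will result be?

Step 1: amount = 47 globally.
Step 2: f() creates a LOCAL amount = 54 (no global keyword!).
Step 3: The global amount is unchanged. result = 47

The answer is 47.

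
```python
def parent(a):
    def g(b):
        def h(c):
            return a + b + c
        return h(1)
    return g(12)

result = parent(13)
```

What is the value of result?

Step 1: a = 13, b = 12, c = 1 across three nested scopes.
Step 2: h() accesses all three via LEGB rule.
Step 3: result = 13 + 12 + 1 = 26

The answer is 26.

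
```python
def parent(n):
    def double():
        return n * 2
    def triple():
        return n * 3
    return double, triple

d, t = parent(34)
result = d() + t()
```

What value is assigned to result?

Step 1: Both closures capture the same n = 34.
Step 2: d() = 34 * 2 = 68, t() = 34 * 3 = 102.
Step 3: result = 68 + 102 = 170

The answer is 170.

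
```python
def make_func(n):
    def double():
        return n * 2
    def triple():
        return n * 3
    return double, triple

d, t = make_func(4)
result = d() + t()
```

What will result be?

Step 1: Both closures capture the same n = 4.
Step 2: d() = 4 * 2 = 8, t() = 4 * 3 = 12.
Step 3: result = 8 + 12 = 20

The answer is 20.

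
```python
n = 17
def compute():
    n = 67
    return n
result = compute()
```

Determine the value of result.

Step 1: Global n = 17.
Step 2: compute() creates local n = 67, shadowing the global.
Step 3: Returns local n = 67. result = 67

The answer is 67.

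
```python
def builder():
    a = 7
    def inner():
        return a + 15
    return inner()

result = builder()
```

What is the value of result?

Step 1: builder() defines a = 7.
Step 2: inner() reads a = 7 from enclosing scope, returns 7 + 15 = 22.
Step 3: result = 22

The answer is 22.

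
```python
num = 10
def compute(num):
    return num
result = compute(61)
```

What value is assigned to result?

Step 1: Global num = 10.
Step 2: compute(61) takes parameter num = 61, which shadows the global.
Step 3: result = 61

The answer is 61.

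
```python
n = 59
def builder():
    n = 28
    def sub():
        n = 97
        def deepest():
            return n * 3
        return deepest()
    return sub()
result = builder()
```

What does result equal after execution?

Step 1: deepest() looks up n through LEGB: not local, finds n = 97 in enclosing sub().
Step 2: Returns 97 * 3 = 291.
Step 3: result = 291

The answer is 291.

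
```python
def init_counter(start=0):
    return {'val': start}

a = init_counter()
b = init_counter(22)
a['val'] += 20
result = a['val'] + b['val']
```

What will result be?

Step 1: init_counter() returns a new dict each call (immutable default 0).
Step 2: a = {'val': 0}, b = {'val': 22}.
Step 3: a['val'] += 20 = 20. result = 20 + 22 = 42

The answer is 42.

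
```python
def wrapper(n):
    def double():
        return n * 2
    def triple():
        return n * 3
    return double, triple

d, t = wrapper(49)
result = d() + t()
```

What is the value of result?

Step 1: Both closures capture the same n = 49.
Step 2: d() = 49 * 2 = 98, t() = 49 * 3 = 147.
Step 3: result = 98 + 147 = 245

The answer is 245.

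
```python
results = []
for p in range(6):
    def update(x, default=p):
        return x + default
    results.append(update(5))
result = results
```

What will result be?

Step 1: Default argument default=p is evaluated at function definition time.
Step 2: Each iteration creates update with default = current p value.
Step 3: update(5) returns 5 + default. results = [5, 6, 7, 8, 9, 10]

The answer is [5, 6, 7, 8, 9, 10].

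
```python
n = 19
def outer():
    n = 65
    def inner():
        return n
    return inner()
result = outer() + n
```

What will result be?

Step 1: Global n = 19. outer() shadows with n = 65.
Step 2: inner() returns enclosing n = 65. outer() = 65.
Step 3: result = 65 + global n (19) = 84

The answer is 84.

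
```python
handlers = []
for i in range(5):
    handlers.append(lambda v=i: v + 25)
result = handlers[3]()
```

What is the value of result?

Step 1: Default argument v=i captures i's value at definition time.
Step 2: handlers[3] was defined when i = 3, so v defaults to 3.
Step 3: result = 3 + 25 = 28 (default arg fixes the late binding issue)

The answer is 28.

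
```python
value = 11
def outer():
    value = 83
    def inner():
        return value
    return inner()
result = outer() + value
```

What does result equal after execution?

Step 1: Global value = 11. outer() shadows with value = 83.
Step 2: inner() returns enclosing value = 83. outer() = 83.
Step 3: result = 83 + global value (11) = 94

The answer is 94.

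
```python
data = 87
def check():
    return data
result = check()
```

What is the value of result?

Step 1: data = 87 is defined in the global scope.
Step 2: check() looks up data. No local data exists, so Python checks the global scope via LEGB rule and finds data = 87.
Step 3: result = 87

The answer is 87.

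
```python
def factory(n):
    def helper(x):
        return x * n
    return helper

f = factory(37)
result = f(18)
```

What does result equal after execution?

Step 1: factory(37) creates a closure capturing n = 37.
Step 2: f(18) computes 18 * 37 = 666.
Step 3: result = 666

The answer is 666.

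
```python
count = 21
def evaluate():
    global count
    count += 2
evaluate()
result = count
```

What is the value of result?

Step 1: count = 21 globally.
Step 2: evaluate() modifies global count: count += 2 = 23.
Step 3: result = 23

The answer is 23.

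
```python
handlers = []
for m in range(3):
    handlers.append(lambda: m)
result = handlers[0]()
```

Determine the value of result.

Step 1: The loop creates 3 lambdas, all referencing the same variable m.
Step 2: After the loop, m = 2 (final value).
Step 3: handlers[0]() looks up m at call time and finds 2. This is the late binding gotcha. result = 2

The answer is 2.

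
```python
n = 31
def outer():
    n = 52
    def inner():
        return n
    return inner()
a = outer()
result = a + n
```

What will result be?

Step 1: outer() has local n = 52. inner() reads from enclosing.
Step 2: outer() returns 52. Global n = 31 unchanged.
Step 3: result = 52 + 31 = 83

The answer is 83.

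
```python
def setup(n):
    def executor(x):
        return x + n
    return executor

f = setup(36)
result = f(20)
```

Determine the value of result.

Step 1: setup(36) creates a closure that captures n = 36.
Step 2: f(20) calls the closure with x = 20, returning 20 + 36 = 56.
Step 3: result = 56

The answer is 56.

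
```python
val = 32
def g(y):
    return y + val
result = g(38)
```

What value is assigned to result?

Step 1: val = 32 is defined globally.
Step 2: g(38) uses parameter y = 38 and looks up val from global scope = 32.
Step 3: result = 38 + 32 = 70

The answer is 70.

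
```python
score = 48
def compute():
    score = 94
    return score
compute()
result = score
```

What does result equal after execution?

Step 1: Global score = 48.
Step 2: compute() creates local score = 94 (shadow, not modification).
Step 3: After compute() returns, global score is unchanged. result = 48

The answer is 48.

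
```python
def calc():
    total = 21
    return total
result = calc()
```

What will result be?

Step 1: calc() defines total = 21 in its local scope.
Step 2: return total finds the local variable total = 21.
Step 3: result = 21

The answer is 21.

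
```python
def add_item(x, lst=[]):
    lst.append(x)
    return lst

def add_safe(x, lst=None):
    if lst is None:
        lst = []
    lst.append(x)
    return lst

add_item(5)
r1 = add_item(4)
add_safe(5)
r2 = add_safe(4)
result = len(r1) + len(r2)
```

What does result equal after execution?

Step 1: add_item shares mutable default: after 2 calls, lst = [5, 4], len = 2.
Step 2: add_safe creates fresh list each time: r2 = [4], len = 1.
Step 3: result = 2 + 1 = 3

The answer is 3.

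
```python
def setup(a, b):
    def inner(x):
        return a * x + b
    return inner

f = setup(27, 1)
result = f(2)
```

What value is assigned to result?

Step 1: setup(27, 1) captures a = 27, b = 1.
Step 2: f(2) computes 27 * 2 + 1 = 55.
Step 3: result = 55

The answer is 55.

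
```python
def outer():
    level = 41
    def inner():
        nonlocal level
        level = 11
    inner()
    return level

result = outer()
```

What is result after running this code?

Step 1: outer() sets level = 41.
Step 2: inner() uses nonlocal to reassign level = 11.
Step 3: result = 11

The answer is 11.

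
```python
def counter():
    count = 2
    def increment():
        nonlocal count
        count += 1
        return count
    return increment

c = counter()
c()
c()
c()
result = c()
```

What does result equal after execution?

Step 1: counter() creates closure with count = 2.
Step 2: Each c() call increments count via nonlocal. After 4 calls: 2 + 4 = 6.
Step 3: result = 6

The answer is 6.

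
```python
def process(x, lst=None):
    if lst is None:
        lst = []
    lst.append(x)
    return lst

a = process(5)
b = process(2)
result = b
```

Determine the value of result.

Step 1: None default with guard creates a NEW list each call.
Step 2: a = [5] (fresh list). b = [2] (another fresh list).
Step 3: result = [2] (this is the fix for mutable default)

The answer is [2].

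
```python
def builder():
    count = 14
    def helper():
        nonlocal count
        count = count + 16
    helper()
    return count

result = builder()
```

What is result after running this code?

Step 1: builder() sets count = 14.
Step 2: helper() uses nonlocal to modify count in builder's scope: count = 14 + 16 = 30.
Step 3: builder() returns the modified count = 30

The answer is 30.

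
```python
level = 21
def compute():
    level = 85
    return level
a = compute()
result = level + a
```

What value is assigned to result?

Step 1: Global level = 21. compute() returns local level = 85.
Step 2: a = 85. Global level still = 21.
Step 3: result = 21 + 85 = 106

The answer is 106.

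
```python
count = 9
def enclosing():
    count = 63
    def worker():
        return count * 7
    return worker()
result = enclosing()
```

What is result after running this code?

Step 1: enclosing() shadows global count with count = 63.
Step 2: worker() finds count = 63 in enclosing scope, computes 63 * 7 = 441.
Step 3: result = 441

The answer is 441.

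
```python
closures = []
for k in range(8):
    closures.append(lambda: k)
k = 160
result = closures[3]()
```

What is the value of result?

Step 1: Lambdas capture the variable k by reference, not by value.
Step 2: After the loop, k is reassigned to 160.
Step 3: closures[3]() looks up the current k = 160. result = 160

The answer is 160.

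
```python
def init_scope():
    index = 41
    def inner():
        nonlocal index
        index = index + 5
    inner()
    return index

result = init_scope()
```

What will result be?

Step 1: init_scope() sets index = 41.
Step 2: inner() uses nonlocal to modify index in init_scope's scope: index = 41 + 5 = 46.
Step 3: init_scope() returns the modified index = 46

The answer is 46.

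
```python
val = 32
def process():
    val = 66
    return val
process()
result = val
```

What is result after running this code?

Step 1: Global val = 32.
Step 2: process() creates local val = 66 (shadow, not modification).
Step 3: After process() returns, global val is unchanged. result = 32

The answer is 32.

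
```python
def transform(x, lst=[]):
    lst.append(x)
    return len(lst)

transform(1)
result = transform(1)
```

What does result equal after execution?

Step 1: Mutable default list persists between calls.
Step 2: First call: lst = [1], len = 1. Second call: lst = [1, 1], len = 2.
Step 3: result = 2

The answer is 2.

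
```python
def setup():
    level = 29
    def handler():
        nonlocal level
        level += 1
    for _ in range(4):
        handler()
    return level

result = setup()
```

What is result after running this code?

Step 1: level = 29.
Step 2: handler() is called 4 times in a loop, each adding 1 via nonlocal.
Step 3: level = 29 + 1 * 4 = 33

The answer is 33.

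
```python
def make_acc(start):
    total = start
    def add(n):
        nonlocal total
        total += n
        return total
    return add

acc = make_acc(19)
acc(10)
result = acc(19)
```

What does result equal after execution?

Step 1: make_acc(19) creates closure with total = 19.
Step 2: First acc(10): total = 19 + 10 = 29.
Step 3: Second acc(19): total = 29 + 19 = 48. result = 48

The answer is 48.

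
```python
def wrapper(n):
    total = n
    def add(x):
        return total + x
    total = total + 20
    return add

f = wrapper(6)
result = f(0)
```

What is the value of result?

Step 1: wrapper(6) sets total = 6, then total = 6 + 20 = 26.
Step 2: Closures capture by reference, so add sees total = 26.
Step 3: f(0) returns 26 + 0 = 26

The answer is 26.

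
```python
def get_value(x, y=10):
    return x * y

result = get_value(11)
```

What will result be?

Step 1: get_value(11) uses default y = 10.
Step 2: Returns 11 * 10 = 110.
Step 3: result = 110

The answer is 110.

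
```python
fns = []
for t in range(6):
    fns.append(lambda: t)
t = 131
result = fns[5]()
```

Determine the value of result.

Step 1: Lambdas capture the variable t by reference, not by value.
Step 2: After the loop, t is reassigned to 131.
Step 3: fns[5]() looks up the current t = 131. result = 131

The answer is 131.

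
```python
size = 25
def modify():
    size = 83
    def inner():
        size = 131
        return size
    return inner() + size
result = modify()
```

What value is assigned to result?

Step 1: modify() has local size = 83. inner() has local size = 131.
Step 2: inner() returns its local size = 131.
Step 3: modify() returns 131 + its own size (83) = 214

The answer is 214.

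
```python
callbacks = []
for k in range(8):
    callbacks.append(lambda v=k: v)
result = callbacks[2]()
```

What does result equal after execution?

Step 1: Default argument v=k captures k's value at each iteration.
Step 2: callbacks[2] captured v = 2 when k was 2.
Step 3: result = 2

The answer is 2.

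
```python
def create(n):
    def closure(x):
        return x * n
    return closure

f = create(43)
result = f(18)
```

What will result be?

Step 1: create(43) creates a closure capturing n = 43.
Step 2: f(18) computes 18 * 43 = 774.
Step 3: result = 774

The answer is 774.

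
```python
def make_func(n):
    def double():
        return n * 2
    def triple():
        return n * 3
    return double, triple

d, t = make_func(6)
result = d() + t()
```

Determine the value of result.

Step 1: Both closures capture the same n = 6.
Step 2: d() = 6 * 2 = 12, t() = 6 * 3 = 18.
Step 3: result = 12 + 18 = 30

The answer is 30.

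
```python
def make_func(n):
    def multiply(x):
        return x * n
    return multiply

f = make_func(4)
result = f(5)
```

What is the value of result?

Step 1: make_func(4) returns multiply closure with n = 4.
Step 2: f(5) computes 5 * 4 = 20.
Step 3: result = 20

The answer is 20.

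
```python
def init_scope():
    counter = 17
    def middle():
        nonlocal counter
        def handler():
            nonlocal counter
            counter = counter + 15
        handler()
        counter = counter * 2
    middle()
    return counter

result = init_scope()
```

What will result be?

Step 1: counter = 17.
Step 2: handler() adds 15: counter = 17 + 15 = 32.
Step 3: middle() doubles: counter = 32 * 2 = 64.
Step 4: result = 64

The answer is 64.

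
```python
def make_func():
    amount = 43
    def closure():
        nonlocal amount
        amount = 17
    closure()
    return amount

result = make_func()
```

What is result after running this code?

Step 1: make_func() sets amount = 43.
Step 2: closure() uses nonlocal to reassign amount = 17.
Step 3: result = 17

The answer is 17.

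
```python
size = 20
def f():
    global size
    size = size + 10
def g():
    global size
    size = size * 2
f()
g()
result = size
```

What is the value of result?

Step 1: size = 20.
Step 2: f() adds 10: size = 20 + 10 = 30.
Step 3: g() doubles: size = 30 * 2 = 60.
Step 4: result = 60

The answer is 60.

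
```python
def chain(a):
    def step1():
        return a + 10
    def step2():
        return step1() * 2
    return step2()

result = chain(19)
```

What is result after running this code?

Step 1: chain(19) captures a = 19.
Step 2: step2() calls step1() which returns 19 + 10 = 29.
Step 3: step2() returns 29 * 2 = 58

The answer is 58.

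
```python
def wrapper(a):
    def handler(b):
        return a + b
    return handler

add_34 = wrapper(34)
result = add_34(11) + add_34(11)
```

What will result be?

Step 1: add_34 captures a = 34.
Step 2: add_34(11) = 34 + 11 = 45, called twice.
Step 3: result = 45 + 45 = 90

The answer is 90.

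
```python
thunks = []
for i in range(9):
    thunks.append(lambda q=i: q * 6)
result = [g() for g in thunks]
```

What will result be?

Step 1: Default arg q=i captures i at each iteration.
Step 2: thunks[k] has q defaulting to k, returns k * 6.
Step 3: result = [0, 6, 12, 18, 24, 30, 36, 42, 48]

The answer is [0, 6, 12, 18, 24, 30, 36, 42, 48].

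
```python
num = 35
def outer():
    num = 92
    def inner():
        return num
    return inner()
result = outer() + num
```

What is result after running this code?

Step 1: Global num = 35. outer() shadows with num = 92.
Step 2: inner() returns enclosing num = 92. outer() = 92.
Step 3: result = 92 + global num (35) = 127

The answer is 127.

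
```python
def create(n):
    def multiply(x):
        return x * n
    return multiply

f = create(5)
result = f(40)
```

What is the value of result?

Step 1: create(5) returns multiply closure with n = 5.
Step 2: f(40) computes 40 * 5 = 200.
Step 3: result = 200

The answer is 200.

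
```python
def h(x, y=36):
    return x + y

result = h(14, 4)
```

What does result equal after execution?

Step 1: h(14, 4) overrides default y with 4.
Step 2: Returns 14 + 4 = 18.
Step 3: result = 18

The answer is 18.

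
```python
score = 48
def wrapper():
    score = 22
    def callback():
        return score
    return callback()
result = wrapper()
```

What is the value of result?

Step 1: score = 48 globally, but wrapper() defines score = 22 locally.
Step 2: callback() looks up score. Not in local scope, so checks enclosing scope (wrapper) and finds score = 22.
Step 3: result = 22

The answer is 22.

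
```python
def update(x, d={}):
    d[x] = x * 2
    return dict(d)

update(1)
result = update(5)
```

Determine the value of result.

Step 1: Mutable default dict is shared across calls.
Step 2: First call adds 1: 2. Second call adds 5: 10.
Step 3: result = {1: 2, 5: 10}

The answer is {1: 2, 5: 10}.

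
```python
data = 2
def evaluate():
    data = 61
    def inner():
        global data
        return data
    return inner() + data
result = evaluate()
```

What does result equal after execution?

Step 1: Global data = 2. evaluate() shadows with local data = 61.
Step 2: inner() uses global keyword, so inner() returns global data = 2.
Step 3: evaluate() returns 2 + 61 = 63

The answer is 63.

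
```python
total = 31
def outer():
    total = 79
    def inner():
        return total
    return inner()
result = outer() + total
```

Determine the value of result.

Step 1: Global total = 31. outer() shadows with total = 79.
Step 2: inner() returns enclosing total = 79. outer() = 79.
Step 3: result = 79 + global total (31) = 110

The answer is 110.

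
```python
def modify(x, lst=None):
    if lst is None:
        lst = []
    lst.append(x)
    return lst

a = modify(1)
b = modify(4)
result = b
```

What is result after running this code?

Step 1: None default with guard creates a NEW list each call.
Step 2: a = [1] (fresh list). b = [4] (another fresh list).
Step 3: result = [4] (this is the fix for mutable default)

The answer is [4].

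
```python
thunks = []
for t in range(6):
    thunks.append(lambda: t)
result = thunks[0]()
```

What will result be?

Step 1: The loop creates 6 lambdas, all referencing the same variable t.
Step 2: After the loop, t = 5 (final value).
Step 3: thunks[0]() looks up t at call time and finds 5. This is the late binding gotcha. result = 5

The answer is 5.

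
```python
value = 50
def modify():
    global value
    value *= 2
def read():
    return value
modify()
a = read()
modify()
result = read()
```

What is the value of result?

Step 1: value = 50.
Step 2: First modify(): value = 50 * 2 = 100.
Step 3: Second modify(): value = 100 * 2 = 200.
Step 4: read() returns 200

The answer is 200.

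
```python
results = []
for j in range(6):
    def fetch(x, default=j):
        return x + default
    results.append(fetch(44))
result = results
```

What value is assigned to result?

Step 1: Default argument default=j is evaluated at function definition time.
Step 2: Each iteration creates fetch with default = current j value.
Step 3: fetch(44) returns 44 + default. results = [44, 45, 46, 47, 48, 49]

The answer is [44, 45, 46, 47, 48, 49].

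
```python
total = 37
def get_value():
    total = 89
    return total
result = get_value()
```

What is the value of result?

Step 1: Global total = 37.
Step 2: get_value() creates local total = 89, shadowing the global.
Step 3: Returns local total = 89. result = 89

The answer is 89.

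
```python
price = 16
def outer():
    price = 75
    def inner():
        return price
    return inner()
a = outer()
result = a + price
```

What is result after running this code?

Step 1: outer() has local price = 75. inner() reads from enclosing.
Step 2: outer() returns 75. Global price = 16 unchanged.
Step 3: result = 75 + 16 = 91

The answer is 91.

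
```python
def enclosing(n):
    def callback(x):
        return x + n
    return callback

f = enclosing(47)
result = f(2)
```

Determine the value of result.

Step 1: enclosing(47) creates a closure that captures n = 47.
Step 2: f(2) calls the closure with x = 2, returning 2 + 47 = 49.
Step 3: result = 49

The answer is 49.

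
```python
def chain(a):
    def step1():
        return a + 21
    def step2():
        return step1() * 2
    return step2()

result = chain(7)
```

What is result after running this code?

Step 1: chain(7) captures a = 7.
Step 2: step2() calls step1() which returns 7 + 21 = 28.
Step 3: step2() returns 28 * 2 = 56

The answer is 56.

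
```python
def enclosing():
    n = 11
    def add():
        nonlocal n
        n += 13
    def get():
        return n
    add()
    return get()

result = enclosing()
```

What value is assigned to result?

Step 1: n = 11. add() modifies it via nonlocal, get() reads it.
Step 2: add() makes n = 11 + 13 = 24.
Step 3: get() returns 24. result = 24

The answer is 24.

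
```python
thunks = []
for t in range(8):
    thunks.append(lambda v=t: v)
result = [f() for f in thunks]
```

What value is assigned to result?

Step 1: Default arg v=t captures t at each iteration.
Step 2: Each lambda has its own default: 0, 1, ..., 7.
Step 3: result = [0, 1, 2, 3, 4, 5, 6, 7]

The answer is [0, 1, 2, 3, 4, 5, 6, 7].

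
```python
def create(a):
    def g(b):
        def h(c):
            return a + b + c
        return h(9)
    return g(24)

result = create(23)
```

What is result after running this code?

Step 1: a = 23, b = 24, c = 9 across three nested scopes.
Step 2: h() accesses all three via LEGB rule.
Step 3: result = 23 + 24 + 9 = 56

The answer is 56.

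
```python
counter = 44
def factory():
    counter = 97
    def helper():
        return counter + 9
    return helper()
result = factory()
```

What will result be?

Step 1: factory() shadows global counter with counter = 97.
Step 2: helper() finds counter = 97 in enclosing scope, computes 97 + 9 = 106.
Step 3: result = 106

The answer is 106.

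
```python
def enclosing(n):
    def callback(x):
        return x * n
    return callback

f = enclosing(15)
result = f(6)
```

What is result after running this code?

Step 1: enclosing(15) creates a closure capturing n = 15.
Step 2: f(6) computes 6 * 15 = 90.
Step 3: result = 90

The answer is 90.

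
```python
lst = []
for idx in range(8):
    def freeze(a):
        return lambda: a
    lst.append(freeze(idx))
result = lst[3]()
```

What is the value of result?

Step 1: freeze(idx) creates a new scope capturing a = idx at call time.
Step 2: lst[3] = freeze(3), so its lambda captures a = 3.
Step 3: result = 3 (closure factory fixes late binding)

The answer is 3.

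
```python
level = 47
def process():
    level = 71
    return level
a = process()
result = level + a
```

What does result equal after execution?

Step 1: Global level = 47. process() returns local level = 71.
Step 2: a = 71. Global level still = 47.
Step 3: result = 47 + 71 = 118

The answer is 118.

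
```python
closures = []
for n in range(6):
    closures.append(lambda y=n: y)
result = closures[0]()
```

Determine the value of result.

Step 1: Default argument y=n captures n's value at each iteration.
Step 2: closures[0] captured y = 0 when n was 0.
Step 3: result = 0

The answer is 0.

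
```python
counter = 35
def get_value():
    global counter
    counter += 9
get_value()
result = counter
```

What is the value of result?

Step 1: counter = 35 globally.
Step 2: get_value() modifies global counter: counter += 9 = 44.
Step 3: result = 44

The answer is 44.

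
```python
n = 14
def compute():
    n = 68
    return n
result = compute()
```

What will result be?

Step 1: Global n = 14.
Step 2: compute() creates local n = 68, shadowing the global.
Step 3: Returns local n = 68. result = 68

The answer is 68.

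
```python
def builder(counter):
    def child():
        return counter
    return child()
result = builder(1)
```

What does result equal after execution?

Step 1: builder(1) binds parameter counter = 1.
Step 2: child() looks up counter in enclosing scope and finds the parameter counter = 1.
Step 3: result = 1

The answer is 1.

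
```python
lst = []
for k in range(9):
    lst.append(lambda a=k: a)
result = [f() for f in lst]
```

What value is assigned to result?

Step 1: Default arg a=k captures k at each iteration.
Step 2: Each lambda has its own default: 0, 1, ..., 8.
Step 3: result = [0, 1, 2, 3, 4, 5, 6, 7, 8]

The answer is [0, 1, 2, 3, 4, 5, 6, 7, 8].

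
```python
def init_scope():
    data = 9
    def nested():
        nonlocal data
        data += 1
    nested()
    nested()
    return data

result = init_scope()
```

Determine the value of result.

Step 1: data starts at 9.
Step 2: nested() is called 2 times, each adding 1.
Step 3: data = 9 + 1 * 2 = 11

The answer is 11.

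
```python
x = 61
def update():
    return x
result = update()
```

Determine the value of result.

Step 1: x = 61 is defined in the global scope.
Step 2: update() looks up x. No local x exists, so Python checks the global scope via LEGB rule and finds x = 61.
Step 3: result = 61

The answer is 61.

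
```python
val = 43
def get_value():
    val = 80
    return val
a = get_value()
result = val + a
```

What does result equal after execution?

Step 1: Global val = 43. get_value() returns local val = 80.
Step 2: a = 80. Global val still = 43.
Step 3: result = 43 + 80 = 123

The answer is 123.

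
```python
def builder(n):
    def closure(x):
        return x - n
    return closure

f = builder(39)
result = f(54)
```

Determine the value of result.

Step 1: builder(39) creates a closure capturing n = 39.
Step 2: f(54) computes 54 - 39 = 15.
Step 3: result = 15

The answer is 15.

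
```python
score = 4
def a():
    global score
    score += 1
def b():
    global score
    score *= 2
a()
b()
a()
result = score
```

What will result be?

Step 1: score = 4.
Step 2: a(): score = 4 + 1 = 5.
Step 3: b(): score = 5 * 2 = 10.
Step 4: a(): score = 10 + 1 = 11

The answer is 11.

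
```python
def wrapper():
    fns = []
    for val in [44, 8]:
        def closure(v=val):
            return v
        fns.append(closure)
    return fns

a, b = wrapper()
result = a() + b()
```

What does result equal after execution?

Step 1: Default argument v=val captures val at each iteration.
Step 2: a() returns 44 (captured at first iteration), b() returns 8 (captured at second).
Step 3: result = 44 + 8 = 52

The answer is 52.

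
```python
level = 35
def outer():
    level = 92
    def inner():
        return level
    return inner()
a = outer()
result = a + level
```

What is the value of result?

Step 1: outer() has local level = 92. inner() reads from enclosing.
Step 2: outer() returns 92. Global level = 35 unchanged.
Step 3: result = 92 + 35 = 127

The answer is 127.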